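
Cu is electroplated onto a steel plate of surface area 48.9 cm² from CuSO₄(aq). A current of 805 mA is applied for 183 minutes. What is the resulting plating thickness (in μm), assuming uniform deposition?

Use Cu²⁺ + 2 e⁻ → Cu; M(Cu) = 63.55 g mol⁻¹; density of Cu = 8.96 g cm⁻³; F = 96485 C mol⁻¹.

Q = I·t = 0.8050 × 10980 = 8839 C; n(e⁻) = 0.09161 mol.
n(Cu) = n(e⁻)/2 = 0.04580 mol, so m = 0.04580 × 63.55 = 2.911 g.
Volume = m/ρ = 2.911 / 8.96 = 0.3249 cm³.
Thickness = V/A = 0.3249 / 48.9 = 0.00664 cm = 66.4 μm.

66.4 μm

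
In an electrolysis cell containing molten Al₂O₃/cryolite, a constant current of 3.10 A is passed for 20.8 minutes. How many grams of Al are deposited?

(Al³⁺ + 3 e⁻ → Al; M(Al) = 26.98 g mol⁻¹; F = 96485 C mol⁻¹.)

Q = I·t = 3.100 A × 1248.0 s = 3869 C.
n(e⁻) = Q/F = 3869 / 96485 = 0.04010 mol.
Al³⁺ + 3 e⁻ → Al, so n(Al) = n(e⁻)/3 = 0.01337 mol.
m = n·M = 0.01337 × 26.98 = 0.361 g.

0.361 g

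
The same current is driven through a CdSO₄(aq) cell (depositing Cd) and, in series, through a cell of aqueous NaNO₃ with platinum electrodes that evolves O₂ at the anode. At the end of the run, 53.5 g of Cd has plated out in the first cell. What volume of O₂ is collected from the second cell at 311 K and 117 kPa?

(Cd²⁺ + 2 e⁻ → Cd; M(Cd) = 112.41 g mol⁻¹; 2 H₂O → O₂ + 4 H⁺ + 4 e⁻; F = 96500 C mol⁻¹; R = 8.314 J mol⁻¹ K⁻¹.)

n(Cd) = 53.5 / 112.41 = 0.4759 mol, so n(e⁻) = 2 × 0.4759 = 0.9519 mol.
The cells are in series, so the same 0.9519 mol of electrons passes through the second cell.
2 H₂O → O₂ + 4 H⁺ + 4 e⁻ — 4 mol e⁻ per mol O₂, so n(O₂) = 0.9519/4 = 0.2380 mol.
V = nRT/P = (0.2380 × 8.314 × 311) / (117 × 10³) = 0.00526 m³ = 5.26 L.

5.26 L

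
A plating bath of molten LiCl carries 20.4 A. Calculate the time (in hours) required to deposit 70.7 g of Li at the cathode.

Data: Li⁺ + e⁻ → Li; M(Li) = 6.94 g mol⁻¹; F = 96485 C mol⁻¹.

13.4 h

n(Li) = m/M = 70.7 / 6.94 = 10.19 mol.
Each Li atom requires 1 electron, so n(e⁻) = 1 × 10.19 = 10.19 mol.
Q = n(e⁻)·F = 10.19 × 96485 = 982900 C.
t = Q/I = 982900 / 20.40 A = 48180 s = 13.4 h.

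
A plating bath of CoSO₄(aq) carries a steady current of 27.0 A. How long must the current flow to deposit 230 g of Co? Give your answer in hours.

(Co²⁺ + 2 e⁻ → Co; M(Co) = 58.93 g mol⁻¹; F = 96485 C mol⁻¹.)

n(Co) = m/M = 230 / 58.93 = 3.903 mol.
Each Co atom requires 2 electrons, so n(e⁻) = 2 × 3.903 = 7.806 mol.
Q = n(e⁻)·F = 7.806 × 96485 = 753100 C.
t = Q/I = 753100 / 27.00 A = 27890 s = 7.75 h.

7.75 h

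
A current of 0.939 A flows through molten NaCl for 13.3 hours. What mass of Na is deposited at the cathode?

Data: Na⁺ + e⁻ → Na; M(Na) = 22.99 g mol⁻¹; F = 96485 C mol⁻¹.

Q = I·t = 0.9390 A × 47880 s = 44960 C.
n(e⁻) = Q/F = 44960 / 96485 = 0.4660 mol.
Na⁺ + e⁻ → Na, so n(Na) = n(e⁻)/1 = 0.4660 mol.
m = n·M = 0.4660 × 22.99 = 10.7 g.

10.7 g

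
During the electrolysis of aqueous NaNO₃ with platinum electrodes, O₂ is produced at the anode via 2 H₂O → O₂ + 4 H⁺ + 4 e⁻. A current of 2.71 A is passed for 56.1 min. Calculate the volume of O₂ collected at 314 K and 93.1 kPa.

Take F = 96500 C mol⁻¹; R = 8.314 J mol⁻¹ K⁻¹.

Q = I·t = 2.710 A × 3366.0 s = 9122 C.
n(e⁻) = Q/F = 9122 / 96500 = 0.09453 mol.
4 electrons are transferred per O₂ molecule, so n(O₂) = 0.09453 / 4 = 0.02363 mol.
V = nRT/P = (0.02363 × 8.314 × 314) / (93.1 × 10³ Pa) = 6.63 × 10⁻⁴ m³ = 0.663 L.

0.663 L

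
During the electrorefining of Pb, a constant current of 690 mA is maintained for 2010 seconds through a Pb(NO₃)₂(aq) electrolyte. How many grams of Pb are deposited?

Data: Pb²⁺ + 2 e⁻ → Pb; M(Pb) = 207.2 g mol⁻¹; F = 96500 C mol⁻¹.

Q = I·t = 0.6900 A × 2010.0 s = 1387 C.
n(e⁻) = Q/F = 1387 / 96500 = 0.01437 mol.
Pb²⁺ + 2 e⁻ → Pb, so n(Pb) = n(e⁻)/2 = 0.007186 mol.
m = n·M = 0.007186 × 207.2 = 1.49 g.

1.49 g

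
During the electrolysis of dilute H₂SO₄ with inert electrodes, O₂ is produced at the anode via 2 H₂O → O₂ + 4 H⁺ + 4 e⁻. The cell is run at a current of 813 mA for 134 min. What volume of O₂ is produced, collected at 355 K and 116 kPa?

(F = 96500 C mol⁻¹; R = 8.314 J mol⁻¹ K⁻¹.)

Q = I·t = 0.8130 A × 8040.0 s = 6537 C.
n(e⁻) = Q/F = 6537 / 96500 = 0.06774 mol.
4 electrons are transferred per O₂ molecule, so n(O₂) = 0.06774 / 4 = 0.01693 mol.
V = nRT/P = (0.01693 × 8.314 × 355) / (116 × 10³ Pa) = 4.31 × 10⁻⁴ m³ = 0.431 L.

0.431 L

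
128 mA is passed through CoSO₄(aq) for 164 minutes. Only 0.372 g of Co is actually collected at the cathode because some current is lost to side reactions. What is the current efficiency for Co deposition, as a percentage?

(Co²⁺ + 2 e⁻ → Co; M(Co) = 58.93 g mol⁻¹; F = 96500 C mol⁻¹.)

96.7 %

Q = I·t = 0.1280 × 9840.0 = 1260 C; n(e⁻) = 1260/96500 = 0.01305 mol.
Theoretical n(Co) = n(e⁻)/2 = 0.006526 mol, i.e. m_theo = 0.006526 × 58.93 = 0.3846 g.
Efficiency = m_actual / m_theo = 0.372 / 0.3846 = 96.7 %.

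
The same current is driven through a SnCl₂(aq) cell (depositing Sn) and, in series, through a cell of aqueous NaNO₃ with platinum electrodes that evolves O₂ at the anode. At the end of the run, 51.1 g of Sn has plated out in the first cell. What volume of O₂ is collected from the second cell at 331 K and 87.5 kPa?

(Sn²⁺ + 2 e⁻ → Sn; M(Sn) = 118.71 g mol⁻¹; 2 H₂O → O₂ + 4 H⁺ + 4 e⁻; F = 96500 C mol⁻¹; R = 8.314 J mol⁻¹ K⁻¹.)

6.77 L

n(Sn) = 51.1 / 118.71 = 0.4305 mol, so n(e⁻) = 2 × 0.4305 = 0.8609 mol.
The cells are in series, so the same 0.8609 mol of electrons passes through the second cell.
2 H₂O → O₂ + 4 H⁺ + 4 e⁻ — 4 mol e⁻ per mol O₂, so n(O₂) = 0.8609/4 = 0.2152 mol.
V = nRT/P = (0.2152 × 8.314 × 331) / (87.5 × 10³) = 0.00677 m³ = 6.77 L.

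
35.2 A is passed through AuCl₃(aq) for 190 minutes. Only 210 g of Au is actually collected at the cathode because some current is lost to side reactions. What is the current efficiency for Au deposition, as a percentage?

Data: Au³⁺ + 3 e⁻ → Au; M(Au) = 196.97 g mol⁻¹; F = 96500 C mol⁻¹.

Q = I·t = 35.20 × 11400 = 401300 C; n(e⁻) = 401300/96500 = 4.158 mol.
Theoretical n(Au) = n(e⁻)/3 = 1.386 mol, i.e. m_theo = 1.386 × 196.97 = 273.0 g.
Efficiency = m_actual / m_theo = 210 / 273.0 = 76.9 %.

76.9 %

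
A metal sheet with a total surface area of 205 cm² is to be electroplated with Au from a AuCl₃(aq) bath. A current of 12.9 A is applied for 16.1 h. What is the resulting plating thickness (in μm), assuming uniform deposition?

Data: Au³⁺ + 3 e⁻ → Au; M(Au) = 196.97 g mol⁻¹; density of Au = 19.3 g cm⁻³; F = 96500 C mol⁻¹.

Q = I·t = 12.90 × 57960 = 747700 C; n(e⁻) = 7.748 mol.
n(Au) = n(e⁻)/3 = 2.583 mol, so m = 2.583 × 196.97 = 508.7 g.
Volume = m/ρ = 508.7 / 19.3 = 26.36 cm³.
Thickness = V/A = 26.36 / 205 = 0.129 cm = 1290 μm.

1290 μm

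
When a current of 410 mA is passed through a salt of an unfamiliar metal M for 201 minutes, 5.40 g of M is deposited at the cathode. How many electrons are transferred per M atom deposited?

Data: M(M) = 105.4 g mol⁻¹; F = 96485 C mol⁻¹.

1

Q = I·t = 0.4100 A × 12060 s = 4945 C, so n(e⁻) = 4945/96485 = 0.05125 mol.
n(M) deposited = 5.40 / 105.4 = 0.05123 mol.
Electrons per atom = n(e⁻)/n(M) = 0.05125 / 0.05123 = 1.00 ≈ 1, so the ion is M⁺.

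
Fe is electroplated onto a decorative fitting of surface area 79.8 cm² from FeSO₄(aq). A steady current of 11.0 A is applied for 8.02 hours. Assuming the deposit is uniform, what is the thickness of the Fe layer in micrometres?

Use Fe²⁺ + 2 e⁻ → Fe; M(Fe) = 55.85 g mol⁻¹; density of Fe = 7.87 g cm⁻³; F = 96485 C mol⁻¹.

1460 μm

Q = I·t = 11.00 × 28872 = 317600 C; n(e⁻) = 3.292 mol.
n(Fe) = n(e⁻)/2 = 1.646 mol, so m = 1.646 × 55.85 = 91.92 g.
Volume = m/ρ = 91.92 / 7.87 = 11.68 cm³.
Thickness = V/A = 11.68 / 79.8 = 0.146 cm = 1460 μm.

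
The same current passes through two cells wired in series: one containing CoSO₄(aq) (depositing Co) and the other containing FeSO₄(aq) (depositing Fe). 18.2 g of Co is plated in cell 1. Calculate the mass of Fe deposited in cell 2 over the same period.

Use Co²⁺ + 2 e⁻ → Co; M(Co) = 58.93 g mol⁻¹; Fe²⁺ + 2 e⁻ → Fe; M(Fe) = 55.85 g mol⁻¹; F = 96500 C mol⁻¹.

n(Co) = 18.2 / 58.93 = 0.3088 mol.
Since Co²⁺ + 2 e⁻ → Co, n(e⁻) passed = 2 × 0.3088 = 0.6177 mol.
Cells in series carry the same charge, so the same 0.6177 mol of electrons passes through cell 2.
Fe²⁺ + 2 e⁻ → Fe, so n(Fe) = 0.6177 / 2 = 0.3088 mol.
m(Fe) = 0.3088 × 55.85 = 17.2 g.

17.2 g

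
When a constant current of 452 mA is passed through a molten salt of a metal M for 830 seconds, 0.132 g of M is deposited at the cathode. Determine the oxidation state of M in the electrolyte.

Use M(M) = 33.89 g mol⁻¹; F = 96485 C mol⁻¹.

+1

Q = I·t = 0.4520 A × 830.00 s = 375.2 C, so n(e⁻) = 375.2/96485 = 0.003888 mol.
n(M) deposited = 0.132 / 33.89 = 0.003895 mol.
Electrons per atom = n(e⁻)/n(M) = 0.003888 / 0.003895 = 0.998 ≈ 1, so the ion is M⁺.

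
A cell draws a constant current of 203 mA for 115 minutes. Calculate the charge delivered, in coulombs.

1400 C

Q = I·t = 0.2030 A × 6900.0 s = 1400 C.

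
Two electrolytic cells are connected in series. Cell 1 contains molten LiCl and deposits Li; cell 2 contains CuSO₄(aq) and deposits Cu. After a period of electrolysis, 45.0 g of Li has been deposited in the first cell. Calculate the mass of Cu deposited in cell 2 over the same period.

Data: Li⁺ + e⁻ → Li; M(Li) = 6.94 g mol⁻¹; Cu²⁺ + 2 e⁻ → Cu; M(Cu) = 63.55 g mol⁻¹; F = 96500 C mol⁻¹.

n(Li) = 45.0 / 6.94 = 6.484 mol.
Since Li⁺ + e⁻ → Li, n(e⁻) passed = 1 × 6.484 = 6.484 mol.
Cells in series carry the same charge, so the same 6.484 mol of electrons passes through cell 2.
Cu²⁺ + 2 e⁻ → Cu, so n(Cu) = 6.484 / 2 = 3.242 mol.
m(Cu) = 3.242 × 63.55 = 206 g.

206 g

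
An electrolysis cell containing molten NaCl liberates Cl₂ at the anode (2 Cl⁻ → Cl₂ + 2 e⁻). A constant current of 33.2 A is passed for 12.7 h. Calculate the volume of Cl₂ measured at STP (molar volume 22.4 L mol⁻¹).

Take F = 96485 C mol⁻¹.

Q = I·t = 33.20 A × 45720 s = 1518000 C.
n(e⁻) = Q/F = 1518000 / 96485 = 15.73 mol.
2 electrons are transferred per Cl₂ molecule, so n(Cl₂) = 15.73 / 2 = 7.866 mol.
V = n × V_m = 7.866 × 22.4 = 176 L.

176 L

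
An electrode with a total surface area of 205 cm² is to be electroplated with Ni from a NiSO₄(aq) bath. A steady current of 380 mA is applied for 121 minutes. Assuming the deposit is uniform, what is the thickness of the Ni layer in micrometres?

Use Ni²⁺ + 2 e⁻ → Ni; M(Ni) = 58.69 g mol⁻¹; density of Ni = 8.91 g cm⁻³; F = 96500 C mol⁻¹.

4.59 μm

Q = I·t = 0.3800 × 7260.0 = 2759 C; n(e⁻) = 0.02859 mol.
n(Ni) = n(e⁻)/2 = 0.01429 mol, so m = 0.01429 × 58.69 = 0.8389 g.
Volume = m/ρ = 0.8389 / 8.91 = 0.09416 cm³.
Thickness = V/A = 0.09416 / 205 = 4.59 × 10⁻⁴ cm = 4.59 μm.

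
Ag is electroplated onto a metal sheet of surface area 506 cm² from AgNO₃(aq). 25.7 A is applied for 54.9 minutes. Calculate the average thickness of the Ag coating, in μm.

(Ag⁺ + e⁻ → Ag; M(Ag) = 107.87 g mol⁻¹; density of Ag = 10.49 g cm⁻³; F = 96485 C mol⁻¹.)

Q = I·t = 25.70 × 3294.0 = 84660 C; n(e⁻) = 0.8774 mol.
n(Ag) = n(e⁻)/1 = 0.8774 mol, so m = 0.8774 × 107.87 = 94.64 g.
Volume = m/ρ = 94.64 / 10.49 = 9.022 cm³.
Thickness = V/A = 9.022 / 506 = 0.0178 cm = 178 μm.

178 μm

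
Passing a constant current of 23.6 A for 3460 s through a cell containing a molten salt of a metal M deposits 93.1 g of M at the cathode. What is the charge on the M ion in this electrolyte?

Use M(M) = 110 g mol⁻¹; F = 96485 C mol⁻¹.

+1

Q = I·t = 23.60 A × 3460.0 s = 81660 C, so n(e⁻) = 81660/96485 = 0.8463 mol.
n(M) deposited = 93.1 / 110 = 0.8464 mol.
Electrons per atom = n(e⁻)/n(M) = 0.8463 / 0.8464 = 1.00 ≈ 1, so the ion is M⁺.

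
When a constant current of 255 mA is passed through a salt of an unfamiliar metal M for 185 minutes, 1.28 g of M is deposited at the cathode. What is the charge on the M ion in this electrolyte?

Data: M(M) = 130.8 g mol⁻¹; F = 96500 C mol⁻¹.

+3

Q = I·t = 0.2550 A × 11100 s = 2830 C, so n(e⁻) = 2830/96500 = 0.02933 mol.
n(M) deposited = 1.28 / 130.8 = 0.009786 mol.
Electrons per atom = n(e⁻)/n(M) = 0.02933 / 0.009786 = 3.00 ≈ 3, so the ion is M³⁺.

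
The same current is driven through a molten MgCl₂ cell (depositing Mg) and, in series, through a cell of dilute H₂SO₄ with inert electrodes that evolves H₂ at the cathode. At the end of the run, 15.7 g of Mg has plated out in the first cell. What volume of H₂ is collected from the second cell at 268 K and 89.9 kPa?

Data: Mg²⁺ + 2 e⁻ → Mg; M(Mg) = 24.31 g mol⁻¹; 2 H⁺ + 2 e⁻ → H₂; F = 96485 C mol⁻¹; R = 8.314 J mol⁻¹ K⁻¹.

16.0 L

n(Mg) = 15.7 / 24.31 = 0.6458 mol, so n(e⁻) = 2 × 0.6458 = 1.292 mol.
The cells are in series, so the same 1.292 mol of electrons passes through the second cell.
2 H⁺ + 2 e⁻ → H₂ — 2 mol e⁻ per mol H₂, so n(H₂) = 1.292/2 = 0.6458 mol.
V = nRT/P = (0.6458 × 8.314 × 268) / (89.9 × 10³) = 0.0160 m³ = 16.0 L.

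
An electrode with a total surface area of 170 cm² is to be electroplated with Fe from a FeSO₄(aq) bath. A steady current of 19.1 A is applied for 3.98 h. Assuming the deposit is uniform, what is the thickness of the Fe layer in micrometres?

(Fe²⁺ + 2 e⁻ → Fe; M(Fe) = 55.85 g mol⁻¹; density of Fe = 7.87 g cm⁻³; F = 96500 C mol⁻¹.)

592 μm

Q = I·t = 19.10 × 14328 = 273700 C; n(e⁻) = 2.836 mol.
n(Fe) = n(e⁻)/2 = 1.418 mol, so m = 1.418 × 55.85 = 79.19 g.
Volume = m/ρ = 79.19 / 7.87 = 10.06 cm³.
Thickness = V/A = 10.06 / 170 = 0.0592 cm = 592 μm.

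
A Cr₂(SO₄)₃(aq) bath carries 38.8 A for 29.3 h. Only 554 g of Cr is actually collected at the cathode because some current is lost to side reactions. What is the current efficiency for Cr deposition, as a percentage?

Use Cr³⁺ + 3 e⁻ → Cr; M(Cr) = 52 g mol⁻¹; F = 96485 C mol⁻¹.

Q = I·t = 38.80 × 105480 = 4093000 C; n(e⁻) = 4093000/96485 = 42.42 mol.
Theoretical n(Cr) = n(e⁻)/3 = 14.14 mol, i.e. m_theo = 14.14 × 52 = 735.2 g.
Efficiency = m_actual / m_theo = 554 / 735.2 = 75.4 %.

75.4 %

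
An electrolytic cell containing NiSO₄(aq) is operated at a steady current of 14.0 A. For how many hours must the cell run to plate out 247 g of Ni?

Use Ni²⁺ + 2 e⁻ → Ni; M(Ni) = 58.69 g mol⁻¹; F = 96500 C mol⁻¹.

n(Ni) = m/M = 247 / 58.69 = 4.209 mol.
Each Ni atom requires 2 electrons, so n(e⁻) = 2 × 4.209 = 8.417 mol.
Q = n(e⁻)·F = 8.417 × 96500 = 812300 C.
t = Q/I = 812300 / 14.00 A = 58020 s = 16.1 h.

16.1 h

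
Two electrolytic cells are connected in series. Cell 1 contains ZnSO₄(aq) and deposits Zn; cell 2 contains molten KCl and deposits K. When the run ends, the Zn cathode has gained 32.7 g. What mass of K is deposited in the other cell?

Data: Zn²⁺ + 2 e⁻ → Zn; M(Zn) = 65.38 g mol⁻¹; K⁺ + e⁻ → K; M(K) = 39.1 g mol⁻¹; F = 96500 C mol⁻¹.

n(Zn) = 32.7 / 65.38 = 0.5002 mol.
Since Zn²⁺ + 2 e⁻ → Zn, n(e⁻) passed = 2 × 0.5002 = 1.000 mol.
Cells in series carry the same charge, so the same 1.000 mol of electrons passes through cell 2.
K⁺ + e⁻ → K, so n(K) = 1.000 / 1 = 1.000 mol.
m(K) = 1.000 × 39.1 = 39.1 g.

39.1 g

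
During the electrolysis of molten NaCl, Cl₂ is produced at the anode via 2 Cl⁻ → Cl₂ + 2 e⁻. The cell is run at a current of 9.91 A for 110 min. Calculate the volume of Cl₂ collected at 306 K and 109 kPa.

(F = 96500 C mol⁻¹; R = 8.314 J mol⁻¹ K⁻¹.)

Q = I·t = 9.910 A × 6600.0 s = 65410 C.
n(e⁻) = Q/F = 65410 / 96500 = 0.6778 mol.
2 electrons are transferred per Cl₂ molecule, so n(Cl₂) = 0.6778 / 2 = 0.3389 mol.
V = nRT/P = (0.3389 × 8.314 × 306) / (109 × 10³ Pa) = 0.00791 m³ = 7.91 L.

7.91 L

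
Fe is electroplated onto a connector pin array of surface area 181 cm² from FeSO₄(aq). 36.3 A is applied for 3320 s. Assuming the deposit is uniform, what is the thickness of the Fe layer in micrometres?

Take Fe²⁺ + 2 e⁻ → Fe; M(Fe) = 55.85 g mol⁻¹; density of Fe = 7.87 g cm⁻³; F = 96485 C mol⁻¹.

245 μm

Q = I·t = 36.30 × 3320.0 = 120500 C; n(e⁻) = 1.249 mol.
n(Fe) = n(e⁻)/2 = 0.6245 mol, so m = 0.6245 × 55.85 = 34.88 g.
Volume = m/ρ = 34.88 / 7.87 = 4.432 cm³.
Thickness = V/A = 4.432 / 181 = 0.0245 cm = 245 μm.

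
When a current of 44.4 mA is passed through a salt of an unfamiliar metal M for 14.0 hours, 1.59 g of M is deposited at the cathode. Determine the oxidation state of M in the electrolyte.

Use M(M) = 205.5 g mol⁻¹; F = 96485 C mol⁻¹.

+3

Q = I·t = 0.04440 A × 50400 s = 2238 C, so n(e⁻) = 2238/96485 = 0.02319 mol.
n(M) deposited = 1.59 / 205.5 = 0.007737 mol.
Electrons per atom = n(e⁻)/n(M) = 0.02319 / 0.007737 = 3.00 ≈ 3, so the ion is M³⁺.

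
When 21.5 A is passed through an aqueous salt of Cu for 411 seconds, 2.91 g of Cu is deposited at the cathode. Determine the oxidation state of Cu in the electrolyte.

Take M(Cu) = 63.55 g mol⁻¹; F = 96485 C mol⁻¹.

Q = I·t = 21.50 A × 411.00 s = 8836 C, so n(e⁻) = 8836/96485 = 0.09158 mol.
n(Cu) deposited = 2.91 / 63.55 = 0.04579 mol.
Electrons per atom = n(e⁻)/n(Cu) = 0.09158 / 0.04579 = 2.00 ≈ 2, so the ion is Cu²⁺.

+2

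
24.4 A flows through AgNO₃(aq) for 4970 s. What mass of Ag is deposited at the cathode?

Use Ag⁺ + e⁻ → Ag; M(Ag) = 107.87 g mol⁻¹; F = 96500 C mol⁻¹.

136 g

Q = I·t = 24.40 A × 4970.0 s = 121300 C.
n(e⁻) = Q/F = 121300 / 96500 = 1.257 mol.
Ag⁺ + e⁻ → Ag, so n(Ag) = n(e⁻)/1 = 1.257 mol.
m = n·M = 1.257 × 107.87 = 136 g.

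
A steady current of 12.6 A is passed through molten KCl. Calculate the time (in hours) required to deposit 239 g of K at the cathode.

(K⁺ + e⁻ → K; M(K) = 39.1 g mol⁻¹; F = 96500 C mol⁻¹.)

13.0 h

n(K) = m/M = 239 / 39.1 = 6.113 mol.
Each K atom requires 1 electron, so n(e⁻) = 1 × 6.113 = 6.113 mol.
Q = n(e⁻)·F = 6.113 × 96500 = 589900 C.
t = Q/I = 589900 / 12.60 A = 46810 s = 13.0 h.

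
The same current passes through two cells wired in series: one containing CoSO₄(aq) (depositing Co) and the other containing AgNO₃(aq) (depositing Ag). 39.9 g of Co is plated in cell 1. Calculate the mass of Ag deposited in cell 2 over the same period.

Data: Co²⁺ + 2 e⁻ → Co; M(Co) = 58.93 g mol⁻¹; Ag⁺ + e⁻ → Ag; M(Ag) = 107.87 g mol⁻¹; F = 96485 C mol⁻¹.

146 g

n(Co) = 39.9 / 58.93 = 0.6771 mol.
Since Co²⁺ + 2 e⁻ → Co, n(e⁻) passed = 2 × 0.6771 = 1.354 mol.
Cells in series carry the same charge, so the same 1.354 mol of electrons passes through cell 2.
Ag⁺ + e⁻ → Ag, so n(Ag) = 1.354 / 1 = 1.354 mol.
m(Ag) = 1.354 × 107.87 = 146 g.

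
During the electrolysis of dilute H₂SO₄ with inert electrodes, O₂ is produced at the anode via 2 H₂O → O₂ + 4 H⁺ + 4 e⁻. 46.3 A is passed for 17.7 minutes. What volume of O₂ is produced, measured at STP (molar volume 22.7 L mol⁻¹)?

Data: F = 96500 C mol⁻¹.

Q = I·t = 46.30 A × 1062.0 s = 49170 C.
n(e⁻) = Q/F = 49170 / 96500 = 0.5095 mol.
4 electrons are transferred per O₂ molecule, so n(O₂) = 0.5095 / 4 = 0.1274 mol.
V = n × V_m = 0.1274 × 22.7 = 2.89 L.

2.89 L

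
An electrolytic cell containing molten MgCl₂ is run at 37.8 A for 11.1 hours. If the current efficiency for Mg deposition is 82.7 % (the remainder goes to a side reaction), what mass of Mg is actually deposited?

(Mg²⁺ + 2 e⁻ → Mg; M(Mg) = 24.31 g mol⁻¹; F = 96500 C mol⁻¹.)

157 g

Q = I·t = 37.80 × 39960 = 1510000 C.
n(e⁻) = 1510000/96500 = 15.65 mol; theoretically n(Mg) = 15.65/2 = 7.826 mol, m_theo = 190.3 g.
At 82.7 % efficiency, m_actual = 0.827 × 190.3 = 157 g.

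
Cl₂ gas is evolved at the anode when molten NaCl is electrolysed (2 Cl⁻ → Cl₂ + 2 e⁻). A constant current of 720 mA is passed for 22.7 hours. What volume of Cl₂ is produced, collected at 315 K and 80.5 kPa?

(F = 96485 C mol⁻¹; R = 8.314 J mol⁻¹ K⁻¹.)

Q = I·t = 0.7200 A × 81720 s = 58840 C.
n(e⁻) = Q/F = 58840 / 96485 = 0.6098 mol.
2 electrons are transferred per Cl₂ molecule, so n(Cl₂) = 0.6098 / 2 = 0.3049 mol.
V = nRT/P = (0.3049 × 8.314 × 315) / (80.5 × 10³ Pa) = 0.00992 m³ = 9.92 L.

9.92 L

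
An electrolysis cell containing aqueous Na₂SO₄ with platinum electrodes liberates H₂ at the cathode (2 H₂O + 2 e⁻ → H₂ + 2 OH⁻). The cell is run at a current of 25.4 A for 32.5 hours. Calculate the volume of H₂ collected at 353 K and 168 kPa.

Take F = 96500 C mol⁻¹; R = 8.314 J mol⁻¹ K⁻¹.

Q = I·t = 25.40 A × 117000 s = 2972000 C.
n(e⁻) = Q/F = 2972000 / 96500 = 30.80 mol.
2 electrons are transferred per H₂ molecule, so n(H₂) = 30.80 / 2 = 15.40 mol.
V = nRT/P = (15.40 × 8.314 × 353) / (168 × 10³ Pa) = 0.269 m³ = 269 L.

269 L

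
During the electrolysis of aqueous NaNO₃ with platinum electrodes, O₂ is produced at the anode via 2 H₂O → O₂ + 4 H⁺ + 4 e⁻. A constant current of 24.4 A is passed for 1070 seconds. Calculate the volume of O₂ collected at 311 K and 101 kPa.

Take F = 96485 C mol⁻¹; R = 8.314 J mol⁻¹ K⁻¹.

1.73 L

Q = I·t = 24.40 A × 1070.0 s = 26110 C.
n(e⁻) = Q/F = 26110 / 96485 = 0.2706 mol.
4 electrons are transferred per O₂ molecule, so n(O₂) = 0.2706 / 4 = 0.06765 mol.
V = nRT/P = (0.06765 × 8.314 × 311) / (101 × 10³ Pa) = 0.00173 m³ = 1.73 L.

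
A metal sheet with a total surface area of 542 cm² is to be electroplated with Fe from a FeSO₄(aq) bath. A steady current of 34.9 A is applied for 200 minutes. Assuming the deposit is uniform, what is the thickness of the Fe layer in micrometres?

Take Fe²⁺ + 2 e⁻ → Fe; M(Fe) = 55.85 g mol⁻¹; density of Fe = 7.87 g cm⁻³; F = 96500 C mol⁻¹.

Q = I·t = 34.90 × 12000 = 418800 C; n(e⁻) = 4.340 mol.
n(Fe) = n(e⁻)/2 = 2.170 mol, so m = 2.170 × 55.85 = 121.2 g.
Volume = m/ρ = 121.2 / 7.87 = 15.40 cm³.
Thickness = V/A = 15.40 / 542 = 0.0284 cm = 284 μm.

284 μm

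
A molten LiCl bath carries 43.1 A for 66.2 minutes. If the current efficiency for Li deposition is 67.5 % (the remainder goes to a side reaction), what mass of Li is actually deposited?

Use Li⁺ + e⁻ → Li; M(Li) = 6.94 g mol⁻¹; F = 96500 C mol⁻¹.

8.31 g

Q = I·t = 43.10 × 3972.0 = 171200 C.
n(e⁻) = 171200/96500 = 1.774 mol; theoretically n(Li) = 1.774/1 = 1.774 mol, m_theo = 12.31 g.
At 67.5 % efficiency, m_actual = 0.675 × 12.31 = 8.31 g.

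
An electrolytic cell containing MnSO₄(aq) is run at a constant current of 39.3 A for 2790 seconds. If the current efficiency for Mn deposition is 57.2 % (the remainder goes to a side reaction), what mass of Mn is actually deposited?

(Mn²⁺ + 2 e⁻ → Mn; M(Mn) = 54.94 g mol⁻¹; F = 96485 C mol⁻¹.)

17.9 g

Q = I·t = 39.30 × 2790.0 = 109600 C.
n(e⁻) = 109600/96485 = 1.136 mol; theoretically n(Mn) = 1.136/2 = 0.5682 mol, m_theo = 31.22 g.
At 57.2 % efficiency, m_actual = 0.572 × 31.22 = 17.9 g.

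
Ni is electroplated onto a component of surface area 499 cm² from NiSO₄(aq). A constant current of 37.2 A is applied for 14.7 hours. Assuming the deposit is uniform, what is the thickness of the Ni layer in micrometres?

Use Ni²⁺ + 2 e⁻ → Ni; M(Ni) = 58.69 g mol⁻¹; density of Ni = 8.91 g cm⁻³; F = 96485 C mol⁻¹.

1350 μm

Q = I·t = 37.20 × 52920 = 1969000 C; n(e⁻) = 20.40 mol.
n(Ni) = n(e⁻)/2 = 10.20 mol, so m = 10.20 × 58.69 = 598.7 g.
Volume = m/ρ = 598.7 / 8.91 = 67.20 cm³.
Thickness = V/A = 67.20 / 499 = 0.135 cm = 1350 μm.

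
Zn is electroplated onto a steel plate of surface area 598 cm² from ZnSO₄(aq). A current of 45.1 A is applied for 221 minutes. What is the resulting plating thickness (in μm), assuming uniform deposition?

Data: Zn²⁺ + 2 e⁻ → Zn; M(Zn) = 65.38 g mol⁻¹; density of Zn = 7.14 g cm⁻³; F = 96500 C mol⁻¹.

Q = I·t = 45.10 × 13260 = 598000 C; n(e⁻) = 6.197 mol.
n(Zn) = n(e⁻)/2 = 3.099 mol, so m = 3.099 × 65.38 = 202.6 g.
Volume = m/ρ = 202.6 / 7.14 = 28.37 cm³.
Thickness = V/A = 28.37 / 598 = 0.0474 cm = 474 μm.

474 μm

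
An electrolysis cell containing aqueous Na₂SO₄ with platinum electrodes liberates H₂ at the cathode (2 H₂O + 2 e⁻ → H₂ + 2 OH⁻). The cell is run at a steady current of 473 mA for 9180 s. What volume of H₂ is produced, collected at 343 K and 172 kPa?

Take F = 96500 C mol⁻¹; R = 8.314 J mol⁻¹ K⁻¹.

0.373 L

Q = I·t = 0.4730 A × 9180.0 s = 4342 C.
n(e⁻) = Q/F = 4342 / 96500 = 0.04500 mol.
2 electrons are transferred per H₂ molecule, so n(H₂) = 0.04500 / 2 = 0.02250 mol.
V = nRT/P = (0.02250 × 8.314 × 343) / (172 × 10³ Pa) = 3.73 × 10⁻⁴ m³ = 0.373 L.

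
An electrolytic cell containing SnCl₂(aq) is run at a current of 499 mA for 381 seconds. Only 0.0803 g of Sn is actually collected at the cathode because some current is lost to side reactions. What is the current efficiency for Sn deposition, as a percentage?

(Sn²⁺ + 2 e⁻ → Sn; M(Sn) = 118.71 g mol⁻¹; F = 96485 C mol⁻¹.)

Q = I·t = 0.4990 × 381.00 = 190.1 C; n(e⁻) = 190.1/96485 = 0.001970 mol.
Theoretical n(Sn) = n(e⁻)/2 = 0.0009852 mol, i.e. m_theo = 0.0009852 × 118.71 = 0.1170 g.
Efficiency = m_actual / m_theo = 0.0803 / 0.1170 = 68.7 %.

68.7 %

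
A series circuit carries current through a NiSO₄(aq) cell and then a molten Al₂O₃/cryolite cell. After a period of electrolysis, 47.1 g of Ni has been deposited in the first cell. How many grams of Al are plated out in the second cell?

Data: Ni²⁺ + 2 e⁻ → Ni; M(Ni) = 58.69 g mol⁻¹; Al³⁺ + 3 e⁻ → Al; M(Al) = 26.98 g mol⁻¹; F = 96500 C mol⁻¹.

14.4 g

n(Ni) = 47.1 / 58.69 = 0.8025 mol.
Since Ni²⁺ + 2 e⁻ → Ni, n(e⁻) passed = 2 × 0.8025 = 1.605 mol.
Cells in series carry the same charge, so the same 1.605 mol of electrons passes through cell 2.
Al³⁺ + 3 e⁻ → Al, so n(Al) = 1.605 / 3 = 0.5350 mol.
m(Al) = 0.5350 × 26.98 = 14.4 g.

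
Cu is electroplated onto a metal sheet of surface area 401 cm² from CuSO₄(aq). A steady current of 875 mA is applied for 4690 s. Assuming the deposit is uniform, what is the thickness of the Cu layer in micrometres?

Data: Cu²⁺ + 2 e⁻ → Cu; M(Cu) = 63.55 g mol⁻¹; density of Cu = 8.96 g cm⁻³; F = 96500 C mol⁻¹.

3.76 μm

Q = I·t = 0.8750 × 4690.0 = 4104 C; n(e⁻) = 0.04253 mol.
n(Cu) = n(e⁻)/2 = 0.02126 mol, so m = 0.02126 × 63.55 = 1.351 g.
Volume = m/ρ = 1.351 / 8.96 = 0.1508 cm³.
Thickness = V/A = 0.1508 / 401 = 3.76 × 10⁻⁴ cm = 3.76 μm.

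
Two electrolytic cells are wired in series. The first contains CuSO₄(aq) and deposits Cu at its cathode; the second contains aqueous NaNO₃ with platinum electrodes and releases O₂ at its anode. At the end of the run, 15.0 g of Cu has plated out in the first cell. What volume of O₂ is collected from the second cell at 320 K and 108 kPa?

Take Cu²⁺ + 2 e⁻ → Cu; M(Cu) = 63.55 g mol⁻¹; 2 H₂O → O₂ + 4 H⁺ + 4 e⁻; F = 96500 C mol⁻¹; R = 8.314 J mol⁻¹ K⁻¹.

n(Cu) = 15.0 / 63.55 = 0.2360 mol, so n(e⁻) = 2 × 0.2360 = 0.4721 mol.
The cells are in series, so the same 0.4721 mol of electrons passes through the second cell.
2 H₂O → O₂ + 4 H⁺ + 4 e⁻ — 4 mol e⁻ per mol O₂, so n(O₂) = 0.4721/4 = 0.1180 mol.
V = nRT/P = (0.1180 × 8.314 × 320) / (108 × 10³) = 0.00291 m³ = 2.91 L.

2.91 L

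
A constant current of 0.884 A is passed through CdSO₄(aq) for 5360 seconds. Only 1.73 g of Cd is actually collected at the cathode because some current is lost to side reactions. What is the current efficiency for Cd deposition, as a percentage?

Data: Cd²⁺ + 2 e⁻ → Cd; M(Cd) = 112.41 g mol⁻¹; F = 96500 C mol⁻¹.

Q = I·t = 0.8840 × 5360.0 = 4738 C; n(e⁻) = 4738/96500 = 0.04910 mol.
Theoretical n(Cd) = n(e⁻)/2 = 0.02455 mol, i.e. m_theo = 0.02455 × 112.41 = 2.760 g.
Efficiency = m_actual / m_theo = 1.73 / 2.760 = 62.7 %.

62.7 %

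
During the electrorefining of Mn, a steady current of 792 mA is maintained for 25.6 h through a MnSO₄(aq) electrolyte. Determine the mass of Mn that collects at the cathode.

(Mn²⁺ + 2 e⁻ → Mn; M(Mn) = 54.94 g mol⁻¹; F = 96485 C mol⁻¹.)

Q = I·t = 0.7920 A × 92160 s = 72990 C.
n(e⁻) = Q/F = 72990 / 96485 = 0.7565 mol.
Mn²⁺ + 2 e⁻ → Mn, so n(Mn) = n(e⁻)/2 = 0.3782 mol.
m = n·M = 0.3782 × 54.94 = 20.8 g.

20.8 g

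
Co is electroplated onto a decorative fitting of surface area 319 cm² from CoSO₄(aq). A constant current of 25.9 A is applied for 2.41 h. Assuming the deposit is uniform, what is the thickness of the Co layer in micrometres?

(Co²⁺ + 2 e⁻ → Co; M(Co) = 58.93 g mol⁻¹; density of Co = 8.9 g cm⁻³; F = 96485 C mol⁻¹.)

242 μm

Q = I·t = 25.90 × 8676.0 = 224700 C; n(e⁻) = 2.329 mol.
n(Co) = n(e⁻)/2 = 1.164 mol, so m = 1.164 × 58.93 = 68.62 g.
Volume = m/ρ = 68.62 / 8.9 = 7.710 cm³.
Thickness = V/A = 7.710 / 319 = 0.0242 cm = 242 μm.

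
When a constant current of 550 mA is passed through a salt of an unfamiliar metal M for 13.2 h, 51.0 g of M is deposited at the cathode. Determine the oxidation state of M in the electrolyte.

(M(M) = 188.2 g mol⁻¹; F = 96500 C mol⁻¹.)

Q = I·t = 0.5500 A × 47520 s = 26140 C, so n(e⁻) = 26140/96500 = 0.2708 mol.
n(M) deposited = 51.0 / 188.2 = 0.2710 mol.
Electrons per atom = n(e⁻)/n(M) = 0.2708 / 0.2710 = 0.999 ≈ 1, so the ion is M⁺.

+1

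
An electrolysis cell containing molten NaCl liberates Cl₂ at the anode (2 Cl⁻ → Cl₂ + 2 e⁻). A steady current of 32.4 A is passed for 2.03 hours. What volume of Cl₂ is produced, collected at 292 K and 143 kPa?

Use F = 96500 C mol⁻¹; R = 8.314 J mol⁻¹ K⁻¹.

Q = I·t = 32.40 A × 7308.0 s = 236800 C.
n(e⁻) = Q/F = 236800 / 96500 = 2.454 mol.
2 electrons are transferred per Cl₂ molecule, so n(Cl₂) = 2.454 / 2 = 1.227 mol.
V = nRT/P = (1.227 × 8.314 × 292) / (143 × 10³ Pa) = 0.0208 m³ = 20.8 L.

20.8 L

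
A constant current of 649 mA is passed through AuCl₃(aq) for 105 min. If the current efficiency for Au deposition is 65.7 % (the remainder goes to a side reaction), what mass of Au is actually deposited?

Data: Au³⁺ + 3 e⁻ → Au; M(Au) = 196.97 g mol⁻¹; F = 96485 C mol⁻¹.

1.83 g

Q = I·t = 0.6490 × 6300.0 = 4089 C.
n(e⁻) = 4089/96485 = 0.04238 mol; theoretically n(Au) = 0.04238/3 = 0.01413 mol, m_theo = 2.782 g.
At 65.7 % efficiency, m_actual = 0.657 × 2.782 = 1.83 g.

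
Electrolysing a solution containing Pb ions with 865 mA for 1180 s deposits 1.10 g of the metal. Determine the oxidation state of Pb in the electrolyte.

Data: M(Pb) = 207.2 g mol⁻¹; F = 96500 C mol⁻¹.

+2

Q = I·t = 0.8650 A × 1180.0 s = 1021 C, so n(e⁻) = 1021/96500 = 0.01058 mol.
n(Pb) deposited = 1.10 / 207.2 = 0.005309 mol.
Electrons per atom = n(e⁻)/n(Pb) = 0.01058 / 0.005309 = 1.99 ≈ 2, so the ion is Pb²⁺.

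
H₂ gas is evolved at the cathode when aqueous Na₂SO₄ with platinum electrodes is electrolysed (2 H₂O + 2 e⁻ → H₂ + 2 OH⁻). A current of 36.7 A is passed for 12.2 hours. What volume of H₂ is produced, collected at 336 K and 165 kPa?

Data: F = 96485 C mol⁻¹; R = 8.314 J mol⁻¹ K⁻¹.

141 L

Q = I·t = 36.70 A × 43920 s = 1612000 C.
n(e⁻) = Q/F = 1612000 / 96485 = 16.71 mol.
2 electrons are transferred per H₂ molecule, so n(H₂) = 16.71 / 2 = 8.353 mol.
V = nRT/P = (8.353 × 8.314 × 336) / (165 × 10³ Pa) = 0.141 m³ = 141 L.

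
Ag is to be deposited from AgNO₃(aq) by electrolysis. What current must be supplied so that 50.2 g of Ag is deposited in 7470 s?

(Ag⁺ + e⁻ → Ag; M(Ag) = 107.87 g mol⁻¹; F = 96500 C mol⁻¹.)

n(Ag) = 50.2 / 107.87 = 0.4654 mol.
n(e⁻) = 1 × 0.4654 = 0.4654 mol.
Q = n(e⁻)·F = 0.4654 × 96500 = 44910 C.
I = Q/t = 44910 / 7470.0 s = 6.01 A.

6.01 A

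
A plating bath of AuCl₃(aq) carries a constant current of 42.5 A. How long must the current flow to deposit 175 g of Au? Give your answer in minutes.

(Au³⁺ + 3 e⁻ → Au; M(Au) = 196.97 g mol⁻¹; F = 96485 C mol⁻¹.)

n(Au) = m/M = 175 / 196.97 = 0.8885 mol.
Each Au atom requires 3 electrons, so n(e⁻) = 3 × 0.8885 = 2.665 mol.
Q = n(e⁻)·F = 2.665 × 96485 = 257200 C.
t = Q/I = 257200 / 42.50 A = 6051 s = 101 min.

101 min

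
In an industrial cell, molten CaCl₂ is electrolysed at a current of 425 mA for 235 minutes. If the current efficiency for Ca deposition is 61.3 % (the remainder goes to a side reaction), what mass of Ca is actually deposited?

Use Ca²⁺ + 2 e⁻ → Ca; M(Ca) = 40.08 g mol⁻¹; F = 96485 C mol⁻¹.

0.763 g

Q = I·t = 0.4250 × 14100 = 5992 C.
n(e⁻) = 5992/96485 = 0.06211 mol; theoretically n(Ca) = 0.06211/2 = 0.03105 mol, m_theo = 1.245 g.
At 61.3 % efficiency, m_actual = 0.613 × 1.245 = 0.763 g.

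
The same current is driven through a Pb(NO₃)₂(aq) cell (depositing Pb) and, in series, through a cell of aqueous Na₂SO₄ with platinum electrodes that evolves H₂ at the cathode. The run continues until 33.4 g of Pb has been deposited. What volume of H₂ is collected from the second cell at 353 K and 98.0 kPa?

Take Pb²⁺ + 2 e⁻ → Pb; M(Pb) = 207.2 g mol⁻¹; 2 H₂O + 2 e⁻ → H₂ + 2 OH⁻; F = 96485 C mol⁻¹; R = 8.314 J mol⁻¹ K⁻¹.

4.83 L

n(Pb) = 33.4 / 207.2 = 0.1612 mol, so n(e⁻) = 2 × 0.1612 = 0.3224 mol.
The cells are in series, so the same 0.3224 mol of electrons passes through the second cell.
2 H₂O + 2 e⁻ → H₂ + 2 OH⁻ — 2 mol e⁻ per mol H₂, so n(H₂) = 0.3224/2 = 0.1612 mol.
V = nRT/P = (0.1612 × 8.314 × 353) / (98.0 × 10³) = 0.00483 m³ = 4.83 L.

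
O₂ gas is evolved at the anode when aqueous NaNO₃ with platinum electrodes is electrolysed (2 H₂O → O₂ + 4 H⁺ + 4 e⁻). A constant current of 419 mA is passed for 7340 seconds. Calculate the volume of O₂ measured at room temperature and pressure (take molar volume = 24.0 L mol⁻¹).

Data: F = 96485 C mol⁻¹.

0.191 L

Q = I·t = 0.4190 A × 7340.0 s = 3075 C.
n(e⁻) = Q/F = 3075 / 96485 = 0.03188 mol.
4 electrons are transferred per O₂ molecule, so n(O₂) = 0.03188 / 4 = 0.007969 mol.
V = n × V_m = 0.007969 × 24.0 = 0.191 L.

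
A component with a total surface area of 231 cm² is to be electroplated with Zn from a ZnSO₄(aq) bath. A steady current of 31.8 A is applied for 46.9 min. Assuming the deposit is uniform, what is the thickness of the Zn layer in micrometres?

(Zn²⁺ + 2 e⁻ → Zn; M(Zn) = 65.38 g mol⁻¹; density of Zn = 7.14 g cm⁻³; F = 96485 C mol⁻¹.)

Q = I·t = 31.80 × 2814.0 = 89490 C; n(e⁻) = 0.9275 mol.
n(Zn) = n(e⁻)/2 = 0.4637 mol, so m = 0.4637 × 65.38 = 30.32 g.
Volume = m/ρ = 30.32 / 7.14 = 4.246 cm³.
Thickness = V/A = 4.246 / 231 = 0.0184 cm = 184 μm.

184 μm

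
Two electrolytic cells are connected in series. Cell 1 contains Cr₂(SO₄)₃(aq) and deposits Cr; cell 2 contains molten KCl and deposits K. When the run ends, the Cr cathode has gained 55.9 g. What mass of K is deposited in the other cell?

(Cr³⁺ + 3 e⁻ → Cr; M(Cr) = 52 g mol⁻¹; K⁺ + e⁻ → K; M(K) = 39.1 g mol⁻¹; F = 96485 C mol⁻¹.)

126 g

n(Cr) = 55.9 / 52 = 1.075 mol.
Since Cr³⁺ + 3 e⁻ → Cr, n(e⁻) passed = 3 × 1.075 = 3.225 mol.
Cells in series carry the same charge, so the same 3.225 mol of electrons passes through cell 2.
K⁺ + e⁻ → K, so n(K) = 3.225 / 1 = 3.225 mol.
m(K) = 3.225 × 39.1 = 126 g.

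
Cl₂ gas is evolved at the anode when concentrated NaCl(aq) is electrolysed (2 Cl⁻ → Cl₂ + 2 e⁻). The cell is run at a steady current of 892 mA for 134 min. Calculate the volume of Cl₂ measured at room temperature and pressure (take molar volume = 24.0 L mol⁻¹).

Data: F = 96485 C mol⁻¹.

Q = I·t = 0.8920 A × 8040.0 s = 7172 C.
n(e⁻) = Q/F = 7172 / 96485 = 0.07433 mol.
2 electrons are transferred per Cl₂ molecule, so n(Cl₂) = 0.07433 / 2 = 0.03716 mol.
V = n × V_m = 0.03716 × 24.0 = 0.892 L.

0.892 L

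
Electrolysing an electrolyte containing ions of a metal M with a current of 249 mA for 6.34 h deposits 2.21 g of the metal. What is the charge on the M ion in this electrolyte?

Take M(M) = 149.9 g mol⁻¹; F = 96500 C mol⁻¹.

Q = I·t = 0.2490 A × 22824 s = 5683 C, so n(e⁻) = 5683/96500 = 0.05889 mol.
n(M) deposited = 2.21 / 149.9 = 0.01474 mol.
Electrons per atom = n(e⁻)/n(M) = 0.05889 / 0.01474 = 3.99 ≈ 4, so the ion is M⁴⁺.

+4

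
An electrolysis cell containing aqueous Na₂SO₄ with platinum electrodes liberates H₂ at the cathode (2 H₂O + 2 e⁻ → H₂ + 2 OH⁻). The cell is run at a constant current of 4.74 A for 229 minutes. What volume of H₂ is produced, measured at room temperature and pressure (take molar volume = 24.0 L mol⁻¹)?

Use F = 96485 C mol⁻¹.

Q = I·t = 4.740 A × 13740 s = 65130 C.
n(e⁻) = Q/F = 65130 / 96485 = 0.6750 mol.
2 electrons are transferred per H₂ molecule, so n(H₂) = 0.6750 / 2 = 0.3375 mol.
V = n × V_m = 0.3375 × 24.0 = 8.10 L.

8.10 L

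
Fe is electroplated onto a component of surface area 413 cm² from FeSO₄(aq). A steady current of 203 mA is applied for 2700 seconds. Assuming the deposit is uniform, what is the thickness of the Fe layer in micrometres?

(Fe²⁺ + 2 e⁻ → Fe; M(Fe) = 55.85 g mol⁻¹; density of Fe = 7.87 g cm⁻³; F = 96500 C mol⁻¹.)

Q = I·t = 0.2030 × 2700.0 = 548.1 C; n(e⁻) = 0.005680 mol.
n(Fe) = n(e⁻)/2 = 0.002840 mol, so m = 0.002840 × 55.85 = 0.1586 g.
Volume = m/ρ = 0.1586 / 7.87 = 0.02015 cm³.
Thickness = V/A = 0.02015 / 413 = 4.88 × 10⁻⁵ cm = 0.488 μm.

0.488 μm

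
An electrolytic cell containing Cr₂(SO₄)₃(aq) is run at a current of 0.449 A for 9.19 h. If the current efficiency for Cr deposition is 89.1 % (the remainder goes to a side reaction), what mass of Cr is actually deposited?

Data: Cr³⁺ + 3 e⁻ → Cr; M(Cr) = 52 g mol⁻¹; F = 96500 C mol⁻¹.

2.38 g

Q = I·t = 0.4490 × 33084 = 14850 C.
n(e⁻) = 14850/96500 = 0.1539 mol; theoretically n(Cr) = 0.1539/3 = 0.05131 mol, m_theo = 2.668 g.
At 89.1 % efficiency, m_actual = 0.891 × 2.668 = 2.38 g.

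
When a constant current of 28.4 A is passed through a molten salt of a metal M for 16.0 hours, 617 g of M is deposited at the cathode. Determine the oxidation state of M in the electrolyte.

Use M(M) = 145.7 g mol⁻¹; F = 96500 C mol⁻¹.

Q = I·t = 28.40 A × 57600 s = 1636000 C, so n(e⁻) = 1636000/96500 = 16.95 mol.
n(M) deposited = 617 / 145.7 = 4.235 mol.
Electrons per atom = n(e⁻)/n(M) = 16.95 / 4.235 = 4.00 ≈ 4, so the ion is M⁴⁺.

+4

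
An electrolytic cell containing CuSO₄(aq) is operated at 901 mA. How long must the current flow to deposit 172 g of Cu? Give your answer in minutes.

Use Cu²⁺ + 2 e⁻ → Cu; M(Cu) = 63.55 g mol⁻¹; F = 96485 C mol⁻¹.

n(Cu) = m/M = 172 / 63.55 = 2.707 mol.
Each Cu atom requires 2 electrons, so n(e⁻) = 2 × 2.707 = 5.413 mol.
Q = n(e⁻)·F = 5.413 × 96485 = 522300 C.
t = Q/I = 522300 / 0.9010 A = 579700 s = 9660 min.

9660 min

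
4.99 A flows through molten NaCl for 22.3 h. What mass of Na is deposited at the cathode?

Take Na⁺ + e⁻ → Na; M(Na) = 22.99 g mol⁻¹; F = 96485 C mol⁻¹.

95.5 g

Q = I·t = 4.990 A × 80280 s = 400600 C.
n(e⁻) = Q/F = 400600 / 96485 = 4.152 mol.
Na⁺ + e⁻ → Na, so n(Na) = n(e⁻)/1 = 4.152 mol.
m = n·M = 4.152 × 22.99 = 95.5 g.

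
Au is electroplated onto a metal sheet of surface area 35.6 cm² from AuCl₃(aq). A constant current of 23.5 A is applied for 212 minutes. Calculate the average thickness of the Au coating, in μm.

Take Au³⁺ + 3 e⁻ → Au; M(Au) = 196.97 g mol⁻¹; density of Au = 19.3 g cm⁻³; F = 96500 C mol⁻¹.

2960 μm

Q = I·t = 23.50 × 12720 = 298900 C; n(e⁻) = 3.098 mol.
n(Au) = n(e⁻)/3 = 1.033 mol, so m = 1.033 × 196.97 = 203.4 g.
Volume = m/ρ = 203.4 / 19.3 = 10.54 cm³.
Thickness = V/A = 10.54 / 35.6 = 0.296 cm = 2960 μm.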